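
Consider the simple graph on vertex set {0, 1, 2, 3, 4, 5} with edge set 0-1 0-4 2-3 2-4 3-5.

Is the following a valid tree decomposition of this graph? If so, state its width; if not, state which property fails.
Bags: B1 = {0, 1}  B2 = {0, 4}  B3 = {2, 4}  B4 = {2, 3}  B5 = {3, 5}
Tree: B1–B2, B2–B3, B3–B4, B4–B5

Every vertex of G appears in some bag (union = {0, 1, 2, 3, 4, 5}); every edge is covered by a bag; and for each vertex v the set of bags containing v is connected in the bag tree. The decomposition is therefore valid. The largest bag has 2 vertices, so the width is 1.

Yes; width 1.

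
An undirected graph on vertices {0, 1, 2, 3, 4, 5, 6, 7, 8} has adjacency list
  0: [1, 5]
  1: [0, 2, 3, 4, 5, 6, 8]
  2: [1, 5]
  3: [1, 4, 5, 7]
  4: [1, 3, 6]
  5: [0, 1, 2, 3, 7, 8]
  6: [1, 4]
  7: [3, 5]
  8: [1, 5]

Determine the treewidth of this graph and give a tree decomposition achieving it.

Treewidth 2.
One such decomposition:
Bags: B1 = {1, 3, 4}  B2 = {1, 3, 5}  B3 = {1, 2, 5}  B4 = {1, 5, 8}  B5 = {1, 4, 6}  B6 = {3, 5, 7}  B7 = {0, 1, 5}
Tree: B1–B2, B2–B3, B3–B4, B1–B5, B2–B6, B2–B7

The largest bag has 3 vertices, giving width 2; this decomposition certifies tw(G) ≤ 2. For the lower bound, the 3 vertices {1, 3, 4} are pairwise adjacent, and any tree decomposition puts a clique entirely inside one bag — forcing width ≥ 2. Combining the bounds, tw(G) = 2.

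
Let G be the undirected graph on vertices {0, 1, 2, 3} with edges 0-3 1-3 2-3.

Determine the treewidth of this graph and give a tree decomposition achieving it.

The largest bag has 2 vertices, giving width 1; this decomposition certifies tw(G) ≤ 1. Since G has at least one edge (e.g. 3–2), it is not an edgeless graph, so tw(G) ≥ 1. Hence tw(G) = 1 exactly.

Treewidth 1.
One optimal decomposition is:
Bags: B1 = {2, 3}  B2 = {0, 3}  B3 = {1, 3}
Tree: B1–B2, B1–B3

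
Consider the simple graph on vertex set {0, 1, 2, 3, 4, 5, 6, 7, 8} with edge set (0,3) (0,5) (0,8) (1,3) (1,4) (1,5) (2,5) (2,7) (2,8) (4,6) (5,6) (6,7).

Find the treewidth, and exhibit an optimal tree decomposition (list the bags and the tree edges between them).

Each bag holds 4 vertices, so the decomposition has width 3, which upper-bounds the treewidth. For the lower bound: the 4 vertex sets {1,3,4}, {0}, {5}, {2,6,7,8} are disjoint, each induces a connected subgraph, and every pair is joined by at least one edge of G. Contracting each set to a single vertex therefore yields K_{4} as a minor, and since treewidth is minor-monotone, tw(G) ≥ tw(K_{4}) = 3. The upper and lower bounds meet at 3, so that is the treewidth.

Treewidth 3.
Bags: B1 = {0, 1, 3, 4}  B2 = {0, 1, 4, 5}  B3 = {0, 4, 5, 6}  B4 = {0, 5, 6, 8}  B5 = {2, 5, 6, 8}  B6 = {2, 6, 7, 8}
Tree: B1–B2, B2–B3, B3–B4, B4–B5, B5–B6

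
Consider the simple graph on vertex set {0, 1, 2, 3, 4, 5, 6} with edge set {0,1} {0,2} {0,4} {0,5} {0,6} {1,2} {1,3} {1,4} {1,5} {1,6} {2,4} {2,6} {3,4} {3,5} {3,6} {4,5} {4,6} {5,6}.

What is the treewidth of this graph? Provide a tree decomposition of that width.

The largest bag has 5 vertices, giving width 4; this decomposition certifies tw(G) ≤ 4. For the lower bound, the 5 vertices {0, 1, 2, 4, 6} are pairwise adjacent, and any tree decomposition puts a clique entirely inside one bag — forcing width ≥ 4. The upper and lower bounds meet at 4, so that is the treewidth.

Treewidth 4.
One optimal decomposition is:
Bags: B1 = {0, 1, 4, 5, 6}  B2 = {1, 3, 4, 5, 6}  B3 = {0, 1, 2, 4, 6}
Tree: B1–B2, B1–B3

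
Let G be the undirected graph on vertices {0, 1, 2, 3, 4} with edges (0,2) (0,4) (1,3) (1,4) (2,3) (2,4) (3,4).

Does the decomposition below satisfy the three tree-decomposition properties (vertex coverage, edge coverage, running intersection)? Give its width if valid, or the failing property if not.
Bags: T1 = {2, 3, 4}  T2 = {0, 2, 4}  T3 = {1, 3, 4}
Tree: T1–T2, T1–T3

Yes; width 2.

Checking the three conditions: (i) the bags cover all of {0, 1, 2, 3, 4}; (ii) for each edge, some bag contains both endpoints; (iii) the bags containing any fixed vertex form a subtree. All hold, so the decomposition is valid with width 3 − 1 = 2.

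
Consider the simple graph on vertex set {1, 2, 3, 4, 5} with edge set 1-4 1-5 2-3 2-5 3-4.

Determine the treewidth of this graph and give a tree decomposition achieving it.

Each bag holds 3 vertices, so the decomposition has width 2, which upper-bounds the treewidth. For the lower bound, G contains the cycle 3–4–1–5–2–3, so G is not a forest; only forests have treewidth ≤ 1, hence tw(G) ≥ 2. Hence tw(G) = 2 exactly.

Treewidth 2.
One optimal decomposition is:
Bags: B1 = {1, 3, 4}  B2 = {1, 3, 5}  B3 = {2, 3, 5}
Tree: B1–B2, B2–B3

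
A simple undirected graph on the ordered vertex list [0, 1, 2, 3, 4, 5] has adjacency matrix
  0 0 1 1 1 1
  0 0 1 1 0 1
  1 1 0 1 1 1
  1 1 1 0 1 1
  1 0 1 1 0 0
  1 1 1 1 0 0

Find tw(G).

A width-3 tree decomposition is:
Bags: B1 = {0, 2, 3, 5}  B2 = {0, 2, 3, 4}  B3 = {1, 2, 3, 5}
Tree: B1–B2, B1–B3
Every bag has size at most 4, so the width is 4 − 1 = 3 and tw(G) ≤ 3. Conversely, {0, 2, 3, 4} is a clique of size 4, and the vertices of any clique must share a bag in every tree decomposition; so some bag has ≥ 4 vertices and tw(G) ≥ 3. Combining the bounds, tw(G) = 3.

3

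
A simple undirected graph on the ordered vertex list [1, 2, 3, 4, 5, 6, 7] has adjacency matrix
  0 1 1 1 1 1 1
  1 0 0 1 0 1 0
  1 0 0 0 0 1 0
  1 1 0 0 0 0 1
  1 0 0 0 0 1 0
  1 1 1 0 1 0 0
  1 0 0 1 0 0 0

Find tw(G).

A width-2 tree decomposition is:
Bags: B1 = {1, 2, 6}  B2 = {1, 5, 6}  B3 = {1, 3, 6}  B4 = {1, 2, 4}  B5 = {1, 4, 7}
Tree: B1–B2, B1–B3, B1–B4, B4–B5
The largest bag has 3 vertices, giving width 2; this decomposition certifies tw(G) ≤ 2. On the other hand G contains the 3-clique {1, 2, 4}. A clique must lie in a single bag of any decomposition, so no decomposition can have width below 2. Combining the bounds, tw(G) = 2.

2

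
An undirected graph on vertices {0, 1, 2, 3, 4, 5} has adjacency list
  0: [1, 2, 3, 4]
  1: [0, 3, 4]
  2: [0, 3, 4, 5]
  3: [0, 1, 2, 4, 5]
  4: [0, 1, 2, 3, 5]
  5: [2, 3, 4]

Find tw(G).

A width-3 tree decomposition is:
Bags: B1 = {0, 2, 3, 4}  B2 = {2, 3, 4, 5}  B3 = {0, 1, 3, 4}
Tree: B1–B2, B1–B3
Every bag has size at most 4, so the width is 4 − 1 = 3 and tw(G) ≤ 3. For the lower bound, the 4 vertices {0, 1, 3, 4} are pairwise adjacent, and any tree decomposition puts a clique entirely inside one bag — forcing width ≥ 3. The upper and lower bounds meet at 3, so that is the treewidth.

3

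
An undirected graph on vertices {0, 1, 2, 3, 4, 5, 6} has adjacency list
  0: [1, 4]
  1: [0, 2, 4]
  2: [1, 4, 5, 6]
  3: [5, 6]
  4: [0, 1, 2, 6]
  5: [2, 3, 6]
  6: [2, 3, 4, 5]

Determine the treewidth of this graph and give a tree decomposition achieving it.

The largest bag has 3 vertices, giving width 2; this decomposition certifies tw(G) ≤ 2. For the lower bound, the 3 vertices {0, 1, 4} are pairwise adjacent, and any tree decomposition puts a clique entirely inside one bag — forcing width ≥ 2. The upper and lower bounds meet at 2, so that is the treewidth.

Treewidth 2.
Bags: B1 = {2, 4, 6}  B2 = {2, 5, 6}  B3 = {1, 2, 4}  B4 = {0, 1, 4}  B5 = {3, 5, 6}
Tree: B1–B2, B1–B3, B3–B4, B2–B5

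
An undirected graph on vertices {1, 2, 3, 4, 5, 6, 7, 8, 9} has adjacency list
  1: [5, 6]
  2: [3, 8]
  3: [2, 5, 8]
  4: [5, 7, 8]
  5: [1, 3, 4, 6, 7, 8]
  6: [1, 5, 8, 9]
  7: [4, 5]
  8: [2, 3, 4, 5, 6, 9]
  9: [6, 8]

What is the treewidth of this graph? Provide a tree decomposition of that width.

Treewidth 2.
One optimal decomposition is:
Bags: B1 = {5, 6, 8}  B2 = {4, 5, 8}  B3 = {6, 8, 9}  B4 = {3, 5, 8}  B5 = {2, 3, 8}  B6 = {1, 5, 6}  B7 = {4, 5, 7}
Tree: B1–B2, B1–B3, B1–B4, B4–B5, B1–B6, B2–B7

The largest bag has 3 vertices, giving width 2; this decomposition certifies tw(G) ≤ 2. Conversely, {6, 8, 9} is a clique of size 3, and the vertices of any clique must share a bag in every tree decomposition; so some bag has ≥ 3 vertices and tw(G) ≥ 2. Hence tw(G) = 2 exactly.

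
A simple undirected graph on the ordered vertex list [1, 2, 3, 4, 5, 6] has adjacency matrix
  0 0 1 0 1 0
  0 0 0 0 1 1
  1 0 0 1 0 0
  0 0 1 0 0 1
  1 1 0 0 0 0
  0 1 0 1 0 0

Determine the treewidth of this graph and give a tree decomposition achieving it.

Each bag holds 3 vertices, so the decomposition has width 2, which upper-bounds the treewidth. For the lower bound, G contains the cycle 1–3–4–6–2–5–1, so G is not a forest; only forests have treewidth ≤ 1, hence tw(G) ≥ 2. Combining the bounds, tw(G) = 2.

Treewidth 2.
One such decomposition:
Bags: B1 = {1, 3, 4}  B2 = {1, 4, 6}  B3 = {1, 2, 6}  B4 = {1, 2, 5}
Tree: B1–B2, B2–B3, B3–B4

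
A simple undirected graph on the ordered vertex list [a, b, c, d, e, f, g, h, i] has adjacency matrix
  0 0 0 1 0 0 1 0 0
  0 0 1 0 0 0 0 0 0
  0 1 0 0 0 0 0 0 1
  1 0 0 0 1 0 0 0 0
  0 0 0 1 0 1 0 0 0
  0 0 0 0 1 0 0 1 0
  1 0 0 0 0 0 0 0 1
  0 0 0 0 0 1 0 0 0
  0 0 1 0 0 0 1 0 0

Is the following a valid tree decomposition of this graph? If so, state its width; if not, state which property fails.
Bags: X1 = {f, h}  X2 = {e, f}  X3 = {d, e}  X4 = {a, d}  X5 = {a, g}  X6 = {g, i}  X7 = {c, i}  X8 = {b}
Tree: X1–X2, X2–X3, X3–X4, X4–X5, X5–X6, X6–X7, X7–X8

No — edge (c,b) lies in no bag.

A tree decomposition must satisfy three properties: every vertex lies in some bag; for every edge, both endpoints lie together in some bag; and for every vertex, the bags containing it form a connected subtree. Here edge (c,b) lies in no bag, so the decomposition is invalid.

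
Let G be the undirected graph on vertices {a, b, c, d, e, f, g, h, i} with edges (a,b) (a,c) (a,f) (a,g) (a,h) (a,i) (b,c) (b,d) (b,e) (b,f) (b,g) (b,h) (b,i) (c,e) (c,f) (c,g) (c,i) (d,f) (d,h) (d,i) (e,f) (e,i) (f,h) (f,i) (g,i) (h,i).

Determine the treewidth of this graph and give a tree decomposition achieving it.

Treewidth 4.
One such decomposition:
Bags: B1 = {a, b, c, f, i}  B2 = {a, b, f, h, i}  B3 = {b, c, e, f, i}  B4 = {b, d, f, h, i}  B5 = {a, b, c, g, i}
Tree: B1–B2, B1–B3, B2–B4, B1–B5

Every bag has size at most 5, so the width is 5 − 1 = 4 and tw(G) ≤ 4. For the lower bound, the 5 vertices {a, b, c, g, i} are pairwise adjacent, and any tree decomposition puts a clique entirely inside one bag — forcing width ≥ 4. Therefore the treewidth is 4.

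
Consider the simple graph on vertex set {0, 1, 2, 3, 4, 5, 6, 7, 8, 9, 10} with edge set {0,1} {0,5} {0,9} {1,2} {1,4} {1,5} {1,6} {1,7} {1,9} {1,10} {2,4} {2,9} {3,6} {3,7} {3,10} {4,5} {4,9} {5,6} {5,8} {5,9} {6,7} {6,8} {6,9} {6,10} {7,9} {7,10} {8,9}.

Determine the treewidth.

A width-3 tree decomposition is:
Bags: B1 = {1, 5, 6, 9}  B2 = {1, 4, 5, 9}  B3 = {1, 2, 4, 9}  B4 = {1, 6, 7, 9}  B5 = {0, 1, 5, 9}  B6 = {1, 6, 7, 10}  B7 = {5, 6, 8, 9}  B8 = {3, 6, 7, 10}
Tree: B1–B2, B2–B3, B1–B4, B1–B5, B4–B6, B1–B7, B6–B8
Every bag has size at most 4, so the width is 4 − 1 = 3 and tw(G) ≤ 3. Conversely, {5, 6, 8, 9} is a clique of size 4, and the vertices of any clique must share a bag in every tree decomposition; so some bag has ≥ 4 vertices and tw(G) ≥ 3. Therefore the treewidth is 3.

3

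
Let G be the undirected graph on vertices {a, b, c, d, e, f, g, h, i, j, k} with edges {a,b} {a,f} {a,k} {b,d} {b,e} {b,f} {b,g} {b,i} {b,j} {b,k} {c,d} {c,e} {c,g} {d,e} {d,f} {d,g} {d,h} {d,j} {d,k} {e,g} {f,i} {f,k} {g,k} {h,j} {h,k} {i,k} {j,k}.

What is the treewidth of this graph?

3

A width-3 tree decomposition is:
Bags: B1 = {b, f, i, k}  B2 = {b, d, f, k}  B3 = {b, d, g, k}  B4 = {b, d, e, g}  B5 = {c, d, e, g}  B6 = {b, d, j, k}  B7 = {d, h, j, k}  B8 = {a, b, f, k}
Tree: B1–B2, B2–B3, B3–B4, B4–B5, B2–B6, B6–B7, B1–B8
Each bag holds 4 vertices, so the decomposition has width 3, which upper-bounds the treewidth. Conversely, {c, d, e, g} is a clique of size 4, and the vertices of any clique must share a bag in every tree decomposition; so some bag has ≥ 4 vertices and tw(G) ≥ 3. Hence tw(G) = 3 exactly.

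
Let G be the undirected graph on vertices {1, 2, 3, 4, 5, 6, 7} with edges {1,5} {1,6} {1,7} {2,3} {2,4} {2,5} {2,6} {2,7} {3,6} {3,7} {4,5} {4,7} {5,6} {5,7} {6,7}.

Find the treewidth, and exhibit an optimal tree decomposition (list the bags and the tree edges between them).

Treewidth 3.
One such decomposition:
Bags: B1 = {1, 5, 6, 7}  B2 = {2, 5, 6, 7}  B3 = {2, 3, 6, 7}  B4 = {2, 4, 5, 7}
Tree: B1–B2, B2–B3, B2–B4

The largest bag has 4 vertices, giving width 3; this decomposition certifies tw(G) ≤ 3. For the lower bound, the 4 vertices {1, 5, 6, 7} are pairwise adjacent, and any tree decomposition puts a clique entirely inside one bag — forcing width ≥ 3. Combining the bounds, tw(G) = 3.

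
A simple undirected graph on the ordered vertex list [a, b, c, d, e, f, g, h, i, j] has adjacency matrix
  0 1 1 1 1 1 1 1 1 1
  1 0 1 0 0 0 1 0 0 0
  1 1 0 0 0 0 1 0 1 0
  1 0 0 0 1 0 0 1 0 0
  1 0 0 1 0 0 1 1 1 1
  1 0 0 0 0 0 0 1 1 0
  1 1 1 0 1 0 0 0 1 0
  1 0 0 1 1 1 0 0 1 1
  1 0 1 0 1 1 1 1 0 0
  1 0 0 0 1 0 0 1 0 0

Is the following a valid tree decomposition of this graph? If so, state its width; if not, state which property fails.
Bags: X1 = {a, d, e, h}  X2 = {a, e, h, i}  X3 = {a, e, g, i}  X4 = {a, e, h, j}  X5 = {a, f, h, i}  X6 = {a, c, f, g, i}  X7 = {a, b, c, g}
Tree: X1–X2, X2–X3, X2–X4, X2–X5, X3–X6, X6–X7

A tree decomposition must satisfy three properties: every vertex lies in some bag; for every edge, both endpoints lie together in some bag; and for every vertex, the bags containing it form a connected subtree. Here bags containing vertex f are not connected in the tree, so the decomposition is invalid.

No — bags containing vertex f are not connected in the tree.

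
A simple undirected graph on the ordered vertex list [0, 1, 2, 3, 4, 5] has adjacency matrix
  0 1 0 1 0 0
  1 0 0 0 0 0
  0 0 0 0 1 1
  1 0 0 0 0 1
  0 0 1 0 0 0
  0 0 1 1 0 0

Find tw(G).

A width-1 tree decomposition is:
Bags: B1 = {0, 1}  B2 = {0, 3}  B3 = {3, 5}  B4 = {2, 5}  B5 = {2, 4}
Tree: B1–B2, B2–B3, B3–B4, B4–B5
Each bag holds 2 vertices, so the decomposition has width 1, which upper-bounds the treewidth. Since G has at least one edge (e.g. 1–0), it is not an edgeless graph, so tw(G) ≥ 1. Therefore the treewidth is 1.

1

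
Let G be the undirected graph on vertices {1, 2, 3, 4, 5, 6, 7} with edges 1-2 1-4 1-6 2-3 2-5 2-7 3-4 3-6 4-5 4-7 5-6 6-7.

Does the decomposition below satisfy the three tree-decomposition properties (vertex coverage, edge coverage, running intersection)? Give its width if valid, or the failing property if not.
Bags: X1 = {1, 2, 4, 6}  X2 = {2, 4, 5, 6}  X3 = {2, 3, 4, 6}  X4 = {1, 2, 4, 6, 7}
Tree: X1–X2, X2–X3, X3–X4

No — bags containing vertex 1 are not connected in the tree.

A tree decomposition must satisfy three properties: every vertex lies in some bag; for every edge, both endpoints lie together in some bag; and for every vertex, the bags containing it form a connected subtree. Here bags containing vertex 1 are not connected in the tree, so the decomposition is invalid.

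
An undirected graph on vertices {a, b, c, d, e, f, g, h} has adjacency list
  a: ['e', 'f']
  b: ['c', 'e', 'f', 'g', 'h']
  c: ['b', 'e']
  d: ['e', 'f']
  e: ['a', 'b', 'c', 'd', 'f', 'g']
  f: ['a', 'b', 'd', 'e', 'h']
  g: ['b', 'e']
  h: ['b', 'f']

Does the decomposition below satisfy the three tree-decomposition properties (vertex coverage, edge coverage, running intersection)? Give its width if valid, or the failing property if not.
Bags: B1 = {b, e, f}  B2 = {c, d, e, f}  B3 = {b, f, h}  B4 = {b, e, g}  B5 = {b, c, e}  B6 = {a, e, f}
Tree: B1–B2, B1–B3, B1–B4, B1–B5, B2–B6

A tree decomposition must satisfy three properties: every vertex lies in some bag; for every edge, both endpoints lie together in some bag; and for every vertex, the bags containing it form a connected subtree. Here bags containing vertex c are not connected in the tree, so the decomposition is invalid.

No — bags containing vertex c are not connected in the tree.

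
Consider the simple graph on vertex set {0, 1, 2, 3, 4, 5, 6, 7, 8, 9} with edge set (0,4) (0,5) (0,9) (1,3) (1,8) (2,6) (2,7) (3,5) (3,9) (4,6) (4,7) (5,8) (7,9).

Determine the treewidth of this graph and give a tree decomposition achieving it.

Treewidth 2.
Bags: B1 = {2, 6, 7}  B2 = {4, 6, 7}  B3 = {4, 7, 9}  B4 = {0, 4, 9}  B5 = {0, 3, 9}  B6 = {0, 3, 5}  B7 = {1, 3, 5}  B8 = {1, 5, 8}
Tree: B1–B2, B2–B3, B3–B4, B4–B5, B5–B6, B6–B7, B7–B8

Every bag has size at most 3, so the width is 3 − 1 = 2 and tw(G) ≤ 2. For the lower bound, G contains the cycle 2–6–4–7–2, so G is not a forest; only forests have treewidth ≤ 1, hence tw(G) ≥ 2. Therefore the treewidth is 2.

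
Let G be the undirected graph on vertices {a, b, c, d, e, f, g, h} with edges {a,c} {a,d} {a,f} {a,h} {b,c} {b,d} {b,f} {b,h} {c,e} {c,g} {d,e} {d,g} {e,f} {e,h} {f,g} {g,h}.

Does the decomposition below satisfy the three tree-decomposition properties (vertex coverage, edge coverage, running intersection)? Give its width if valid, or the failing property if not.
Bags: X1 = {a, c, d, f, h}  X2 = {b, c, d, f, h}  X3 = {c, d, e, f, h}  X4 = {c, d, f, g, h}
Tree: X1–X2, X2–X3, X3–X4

Every vertex of G appears in some bag (union = {a, b, c, d, e, f, g, h}); every edge is covered by a bag; and for each vertex v the set of bags containing v is connected in the bag tree. The decomposition is therefore valid. The largest bag has 5 vertices, so the width is 4.

Yes; width 4.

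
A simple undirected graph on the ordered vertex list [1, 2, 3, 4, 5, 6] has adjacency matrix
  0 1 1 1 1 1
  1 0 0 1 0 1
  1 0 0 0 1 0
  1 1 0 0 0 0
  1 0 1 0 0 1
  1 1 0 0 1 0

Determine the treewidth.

A width-2 tree decomposition is:
Bags: B1 = {1, 2, 6}  B2 = {1, 5, 6}  B3 = {1, 3, 5}  B4 = {1, 2, 4}
Tree: B1–B2, B2–B3, B1–B4
The largest bag has 3 vertices, giving width 2; this decomposition certifies tw(G) ≤ 2. For the lower bound, the 3 vertices {1, 2, 4} are pairwise adjacent, and any tree decomposition puts a clique entirely inside one bag — forcing width ≥ 2. Hence tw(G) = 2 exactly.

2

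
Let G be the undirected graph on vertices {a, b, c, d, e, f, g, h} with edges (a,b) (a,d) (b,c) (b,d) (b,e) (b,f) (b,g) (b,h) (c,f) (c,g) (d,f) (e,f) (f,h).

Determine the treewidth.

A width-2 tree decomposition is:
Bags: B1 = {b, c, f}  B2 = {b, c, g}  B3 = {b, d, f}  B4 = {b, f, h}  B5 = {a, b, d}  B6 = {b, e, f}
Tree: B1–B2, B1–B3, B3–B4, B3–B5, B4–B6
The largest bag has 3 vertices, giving width 2; this decomposition certifies tw(G) ≤ 2. Conversely, {b, c, g} is a clique of size 3, and the vertices of any clique must share a bag in every tree decomposition; so some bag has ≥ 3 vertices and tw(G) ≥ 2. The upper and lower bounds meet at 2, so that is the treewidth.

2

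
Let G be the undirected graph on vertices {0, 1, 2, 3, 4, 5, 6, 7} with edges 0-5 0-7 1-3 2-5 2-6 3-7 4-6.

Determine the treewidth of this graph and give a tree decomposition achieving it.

Treewidth 1.
One optimal decomposition is:
Bags: B1 = {4, 6}  B2 = {2, 6}  B3 = {2, 5}  B4 = {0, 5}  B5 = {0, 7}  B6 = {3, 7}  B7 = {1, 3}
Tree: B1–B2, B2–B3, B3–B4, B4–B5, B5–B6, B6–B7

Each bag holds 2 vertices, so the decomposition has width 1, which upper-bounds the treewidth. G has an edge, so its treewidth is at least 1. The upper and lower bounds meet at 1, so that is the treewidth.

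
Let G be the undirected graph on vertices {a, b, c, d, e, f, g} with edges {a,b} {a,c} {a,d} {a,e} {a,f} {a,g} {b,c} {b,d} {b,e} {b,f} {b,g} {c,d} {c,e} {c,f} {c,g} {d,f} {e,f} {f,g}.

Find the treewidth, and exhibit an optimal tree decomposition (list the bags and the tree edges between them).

Each bag holds 5 vertices, so the decomposition has width 4, which upper-bounds the treewidth. On the other hand G contains the 5-clique {a, b, c, d, f}. A clique must lie in a single bag of any decomposition, so no decomposition can have width below 4. Therefore the treewidth is 4.

Treewidth 4.
One such decomposition:
Bags: B1 = {a, b, c, d, f}  B2 = {a, b, c, e, f}  B3 = {a, b, c, f, g}
Tree: B1–B2, B2–B3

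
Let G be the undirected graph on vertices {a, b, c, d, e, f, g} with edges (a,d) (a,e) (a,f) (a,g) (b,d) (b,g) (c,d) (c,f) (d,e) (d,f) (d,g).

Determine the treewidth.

2

A width-2 tree decomposition is:
Bags: B1 = {a, d, f}  B2 = {a, d, e}  B3 = {a, d, g}  B4 = {c, d, f}  B5 = {b, d, g}
Tree: B1–B2, B2–B3, B1–B4, B3–B5
Each bag holds 3 vertices, so the decomposition has width 2, which upper-bounds the treewidth. On the other hand G contains the 3-clique {c, d, f}. A clique must lie in a single bag of any decomposition, so no decomposition can have width below 2. Therefore the treewidth is 2.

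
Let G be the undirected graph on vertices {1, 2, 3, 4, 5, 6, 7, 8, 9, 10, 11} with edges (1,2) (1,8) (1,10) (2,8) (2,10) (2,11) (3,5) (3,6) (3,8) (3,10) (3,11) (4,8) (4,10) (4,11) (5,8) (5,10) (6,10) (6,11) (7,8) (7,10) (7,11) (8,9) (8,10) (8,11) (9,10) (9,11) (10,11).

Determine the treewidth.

3

A width-3 tree decomposition is:
Bags: B1 = {3, 6, 10, 11}  B2 = {3, 8, 10, 11}  B3 = {4, 8, 10, 11}  B4 = {3, 5, 8, 10}  B5 = {2, 8, 10, 11}  B6 = {7, 8, 10, 11}  B7 = {1, 2, 8, 10}  B8 = {8, 9, 10, 11}
Tree: B1–B2, B2–B3, B2–B4, B2–B5, B3–B6, B5–B7, B5–B8
Each bag holds 4 vertices, so the decomposition has width 3, which upper-bounds the treewidth. For the lower bound, the 4 vertices {1, 2, 8, 10} are pairwise adjacent, and any tree decomposition puts a clique entirely inside one bag — forcing width ≥ 3. Therefore the treewidth is 3.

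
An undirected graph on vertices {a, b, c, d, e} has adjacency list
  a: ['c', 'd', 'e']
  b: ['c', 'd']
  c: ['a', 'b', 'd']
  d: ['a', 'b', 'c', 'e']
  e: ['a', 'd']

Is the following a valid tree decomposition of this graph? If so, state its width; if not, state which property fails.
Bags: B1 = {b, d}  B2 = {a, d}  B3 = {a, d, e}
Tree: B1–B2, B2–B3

No — vertex c appears in no bag.

A tree decomposition must satisfy three properties: every vertex lies in some bag; for every edge, both endpoints lie together in some bag; and for every vertex, the bags containing it form a connected subtree. Here vertex c appears in no bag, so the decomposition is invalid.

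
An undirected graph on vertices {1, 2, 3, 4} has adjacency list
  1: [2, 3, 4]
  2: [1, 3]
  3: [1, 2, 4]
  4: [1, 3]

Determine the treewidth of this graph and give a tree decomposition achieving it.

The largest bag has 3 vertices, giving width 2; this decomposition certifies tw(G) ≤ 2. For the lower bound, the 3 vertices {1, 2, 3} are pairwise adjacent, and any tree decomposition puts a clique entirely inside one bag — forcing width ≥ 2. Therefore the treewidth is 2.

Treewidth 2.
Bags: B1 = {1, 2, 3}  B2 = {1, 3, 4}
Tree: B1–B2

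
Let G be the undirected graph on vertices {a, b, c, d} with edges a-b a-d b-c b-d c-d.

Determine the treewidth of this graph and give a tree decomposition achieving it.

Treewidth 2.
One optimal decomposition is:
Bags: B1 = {a, b, d}  B2 = {b, c, d}
Tree: B1–B2

Every bag has size at most 3, so the width is 3 − 1 = 2 and tw(G) ≤ 2. For the lower bound, the 3 vertices {b, c, d} are pairwise adjacent, and any tree decomposition puts a clique entirely inside one bag — forcing width ≥ 2. Combining the bounds, tw(G) = 2.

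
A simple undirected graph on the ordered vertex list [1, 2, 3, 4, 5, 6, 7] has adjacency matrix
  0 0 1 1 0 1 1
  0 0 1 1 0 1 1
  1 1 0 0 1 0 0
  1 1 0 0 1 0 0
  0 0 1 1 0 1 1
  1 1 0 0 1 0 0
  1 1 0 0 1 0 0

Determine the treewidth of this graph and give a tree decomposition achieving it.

Treewidth 3.
One such decomposition:
Bags: B1 = {1, 2, 4, 5}  B2 = {1, 2, 5, 7}  B3 = {1, 2, 5, 6}  B4 = {1, 2, 3, 5}
Tree: B1–B2, B2–B3, B3–B4

Each bag holds 4 vertices, so the decomposition has width 3, which upper-bounds the treewidth. For the lower bound: the 4 vertex sets {1,4}, {2,7}, {5}, {6} are disjoint, each induces a connected subgraph, and every pair is joined by at least one edge of G. Contracting each set to a single vertex therefore yields K_{4} as a minor, and since treewidth is minor-monotone, tw(G) ≥ tw(K_{4}) = 3. Combining the bounds, tw(G) = 3.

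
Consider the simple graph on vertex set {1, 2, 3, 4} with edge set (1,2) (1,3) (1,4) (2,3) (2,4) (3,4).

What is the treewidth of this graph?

3

A width-3 tree decomposition is:
Bags: B1 = {1, 2, 3, 4}
Tree: (single bag)
A single bag containing all 4 vertices is trivially a valid decomposition of width 3. On the other hand G contains the 4-clique {1, 2, 3, 4}. A clique must lie in a single bag of any decomposition, so no decomposition can have width below 3. Combining the bounds, tw(G) = 3.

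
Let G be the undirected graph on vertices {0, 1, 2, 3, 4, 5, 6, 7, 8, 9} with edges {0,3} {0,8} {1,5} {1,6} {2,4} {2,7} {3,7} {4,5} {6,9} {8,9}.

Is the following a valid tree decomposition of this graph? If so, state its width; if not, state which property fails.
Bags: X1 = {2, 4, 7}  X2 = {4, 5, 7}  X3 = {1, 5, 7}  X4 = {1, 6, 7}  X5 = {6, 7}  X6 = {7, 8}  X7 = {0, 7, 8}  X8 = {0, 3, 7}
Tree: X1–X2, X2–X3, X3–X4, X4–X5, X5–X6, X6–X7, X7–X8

A tree decomposition must satisfy three properties: every vertex lies in some bag; for every edge, both endpoints lie together in some bag; and for every vertex, the bags containing it form a connected subtree. Here vertex 9 appears in no bag, so the decomposition is invalid.

No — vertex 9 appears in no bag.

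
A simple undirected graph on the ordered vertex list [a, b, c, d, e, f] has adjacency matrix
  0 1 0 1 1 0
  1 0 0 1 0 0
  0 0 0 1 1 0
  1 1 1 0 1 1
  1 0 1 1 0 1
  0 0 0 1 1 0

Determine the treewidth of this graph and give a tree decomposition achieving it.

Every bag has size at most 3, so the width is 3 − 1 = 2 and tw(G) ≤ 2. Conversely, {d, e, f} is a clique of size 3, and the vertices of any clique must share a bag in every tree decomposition; so some bag has ≥ 3 vertices and tw(G) ≥ 2. Combining the bounds, tw(G) = 2.

Treewidth 2.
One such decomposition:
Bags: B1 = {a, d, e}  B2 = {a, b, d}  B3 = {d, e, f}  B4 = {c, d, e}
Tree: B1–B2, B1–B3, B1–B4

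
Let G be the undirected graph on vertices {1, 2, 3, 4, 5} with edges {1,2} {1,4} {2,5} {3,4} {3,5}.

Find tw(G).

2

A width-2 tree decomposition is:
Bags: B1 = {1, 2, 4}  B2 = {2, 4, 5}  B3 = {3, 4, 5}
Tree: B1–B2, B2–B3
Each bag holds 3 vertices, so the decomposition has width 2, which upper-bounds the treewidth. Since 4–1–2–5–3–4 is a cycle in G, G is not acyclic. Forests are exactly the graphs of treewidth ≤ 1, so tw(G) ≥ 2. Combining the bounds, tw(G) = 2.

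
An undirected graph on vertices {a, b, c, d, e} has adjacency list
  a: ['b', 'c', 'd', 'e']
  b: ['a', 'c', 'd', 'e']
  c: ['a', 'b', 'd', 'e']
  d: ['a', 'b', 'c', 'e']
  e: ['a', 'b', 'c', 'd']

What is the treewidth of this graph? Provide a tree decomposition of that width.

Treewidth 4.
One such decomposition:
Bags: B1 = {a, b, c, d, e}
Tree: (single bag)

With just one bag of size 5, the width is 5 − 1 = 4, so tw(G) ≤ 4. Conversely, {a, b, c, d, e} is a clique of size 5, and the vertices of any clique must share a bag in every tree decomposition; so some bag has ≥ 5 vertices and tw(G) ≥ 4. The upper and lower bounds meet at 4, so that is the treewidth.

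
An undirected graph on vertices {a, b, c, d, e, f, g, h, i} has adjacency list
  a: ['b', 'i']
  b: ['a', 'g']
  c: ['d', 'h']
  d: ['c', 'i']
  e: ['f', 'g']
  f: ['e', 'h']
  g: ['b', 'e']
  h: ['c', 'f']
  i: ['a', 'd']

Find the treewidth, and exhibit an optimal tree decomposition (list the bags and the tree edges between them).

The largest bag has 3 vertices, giving width 2; this decomposition certifies tw(G) ≤ 2. For the lower bound, G contains the cycle g–e–f–h–c–d–i–a–b–g, so G is not a forest; only forests have treewidth ≤ 1, hence tw(G) ≥ 2. The upper and lower bounds meet at 2, so that is the treewidth.

Treewidth 2.
One such decomposition:
Bags: B1 = {e, f, g}  B2 = {f, g, h}  B3 = {c, g, h}  B4 = {c, d, g}  B5 = {d, g, i}  B6 = {a, g, i}  B7 = {a, b, g}
Tree: B1–B2, B2–B3, B3–B4, B4–B5, B5–B6, B6–B7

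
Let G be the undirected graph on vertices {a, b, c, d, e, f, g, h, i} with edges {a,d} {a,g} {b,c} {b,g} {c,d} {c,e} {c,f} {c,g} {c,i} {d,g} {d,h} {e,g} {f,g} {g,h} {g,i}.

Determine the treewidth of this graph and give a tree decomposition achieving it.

Every bag has size at most 3, so the width is 3 − 1 = 2 and tw(G) ≤ 2. Conversely, {d, g, h} is a clique of size 3, and the vertices of any clique must share a bag in every tree decomposition; so some bag has ≥ 3 vertices and tw(G) ≥ 2. Therefore the treewidth is 2.

Treewidth 2.
One optimal decomposition is:
Bags: B1 = {c, d, g}  B2 = {b, c, g}  B3 = {c, e, g}  B4 = {c, g, i}  B5 = {d, g, h}  B6 = {c, f, g}  B7 = {a, d, g}
Tree: B1–B2, B1–B3, B3–B4, B1–B5, B2–B6, B5–B7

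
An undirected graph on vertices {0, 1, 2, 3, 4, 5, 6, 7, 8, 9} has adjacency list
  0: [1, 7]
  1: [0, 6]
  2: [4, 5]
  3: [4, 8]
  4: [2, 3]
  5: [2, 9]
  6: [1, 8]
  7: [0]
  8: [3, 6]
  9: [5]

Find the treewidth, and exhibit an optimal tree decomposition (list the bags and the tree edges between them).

Each bag holds 2 vertices, so the decomposition has width 1, which upper-bounds the treewidth. G has an edge, so its treewidth is at least 1. The upper and lower bounds meet at 1, so that is the treewidth.

Treewidth 1.
One optimal decomposition is:
Bags: B1 = {0, 7}  B2 = {0, 1}  B3 = {1, 6}  B4 = {6, 8}  B5 = {3, 8}  B6 = {3, 4}  B7 = {2, 4}  B8 = {2, 5}  B9 = {5, 9}
Tree: B1–B2, B2–B3, B3–B4, B4–B5, B5–B6, B6–B7, B7–B8, B8–B9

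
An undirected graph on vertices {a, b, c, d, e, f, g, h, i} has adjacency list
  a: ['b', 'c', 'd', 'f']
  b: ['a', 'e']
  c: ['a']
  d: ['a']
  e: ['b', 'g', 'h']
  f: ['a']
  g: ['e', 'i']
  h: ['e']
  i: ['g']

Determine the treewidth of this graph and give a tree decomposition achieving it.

Each bag holds 2 vertices, so the decomposition has width 1, which upper-bounds the treewidth. Any graph with an edge has treewidth ≥ 1, and G has the edge b–e. The upper and lower bounds meet at 1, so that is the treewidth.

Treewidth 1.
Bags: B1 = {b, e}  B2 = {a, b}  B3 = {a, f}  B4 = {a, c}  B5 = {e, g}  B6 = {g, i}  B7 = {a, d}  B8 = {e, h}
Tree: B1–B2, B2–B3, B3–B4, B1–B5, B5–B6, B4–B7, B1–B8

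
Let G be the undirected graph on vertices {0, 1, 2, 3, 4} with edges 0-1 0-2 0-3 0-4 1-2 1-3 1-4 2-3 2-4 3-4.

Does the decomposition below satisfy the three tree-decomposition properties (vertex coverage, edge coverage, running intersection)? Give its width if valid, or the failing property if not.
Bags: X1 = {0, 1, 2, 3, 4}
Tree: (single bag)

Every vertex of G appears in some bag (union = {0, 1, 2, 3, 4}); every edge is covered by a bag; and for each vertex v the set of bags containing v is connected in the bag tree. The decomposition is therefore valid. The largest bag has 5 vertices, so the width is 4.

Yes; width 4.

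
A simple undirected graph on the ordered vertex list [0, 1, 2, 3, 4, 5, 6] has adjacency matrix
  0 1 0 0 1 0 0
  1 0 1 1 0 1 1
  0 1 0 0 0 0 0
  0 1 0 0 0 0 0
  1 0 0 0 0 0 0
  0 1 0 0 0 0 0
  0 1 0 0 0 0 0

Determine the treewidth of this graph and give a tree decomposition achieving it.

Treewidth 1.
One optimal decomposition is:
Bags: B1 = {1, 3}  B2 = {0, 1}  B3 = {1, 2}  B4 = {0, 4}  B5 = {1, 5}  B6 = {1, 6}
Tree: B1–B2, B2–B3, B2–B4, B1–B5, B1–B6

The largest bag has 2 vertices, giving width 1; this decomposition certifies tw(G) ≤ 1. Any graph with an edge has treewidth ≥ 1, and G has the edge 3–1. The upper and lower bounds meet at 1, so that is the treewidth.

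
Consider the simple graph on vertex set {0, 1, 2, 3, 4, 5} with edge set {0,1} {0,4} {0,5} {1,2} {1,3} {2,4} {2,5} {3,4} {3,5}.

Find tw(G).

3

A width-3 tree decomposition is:
Bags: B1 = {1, 3, 4, 5}  B2 = {0, 1, 4, 5}  B3 = {1, 2, 4, 5}
Tree: B1–B2, B2–B3
Each bag holds 4 vertices, so the decomposition has width 3, which upper-bounds the treewidth. For the lower bound: the 4 vertex sets {1,3}, {0,5}, {4}, {2} are disjoint, each induces a connected subgraph, and every pair is joined by at least one edge of G. Contracting each set to a single vertex therefore yields K_{4} as a minor, and since treewidth is minor-monotone, tw(G) ≥ tw(K_{4}) = 3. Hence tw(G) = 3 exactly.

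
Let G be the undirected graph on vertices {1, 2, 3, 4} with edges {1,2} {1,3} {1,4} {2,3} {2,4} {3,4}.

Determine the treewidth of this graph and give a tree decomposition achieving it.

Treewidth 3.
One optimal decomposition is:
Bags: B1 = {1, 2, 3, 4}
Tree: (single bag)

A single bag containing all 4 vertices is trivially a valid decomposition of width 3. For the lower bound, the 4 vertices {1, 2, 3, 4} are pairwise adjacent, and any tree decomposition puts a clique entirely inside one bag — forcing width ≥ 3. Hence tw(G) = 3 exactly.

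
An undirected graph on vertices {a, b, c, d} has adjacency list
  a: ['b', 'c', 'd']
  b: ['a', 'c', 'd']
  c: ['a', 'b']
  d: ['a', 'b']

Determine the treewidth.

2

A width-2 tree decomposition is:
Bags: B1 = {a, b, c}  B2 = {a, b, d}
Tree: B1–B2
Each bag holds 3 vertices, so the decomposition has width 2, which upper-bounds the treewidth. On the other hand G contains the 3-clique {a, b, d}. A clique must lie in a single bag of any decomposition, so no decomposition can have width below 2. Hence tw(G) = 2 exactly.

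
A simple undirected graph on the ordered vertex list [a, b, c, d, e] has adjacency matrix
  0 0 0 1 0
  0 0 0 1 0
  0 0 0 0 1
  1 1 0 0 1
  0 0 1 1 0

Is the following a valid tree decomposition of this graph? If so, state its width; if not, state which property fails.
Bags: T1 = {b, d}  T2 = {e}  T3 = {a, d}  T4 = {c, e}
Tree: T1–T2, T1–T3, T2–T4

A tree decomposition must satisfy three properties: every vertex lies in some bag; for every edge, both endpoints lie together in some bag; and for every vertex, the bags containing it form a connected subtree. Here edge (d,e) lies in no bag, so the decomposition is invalid.

No — edge (d,e) lies in no bag.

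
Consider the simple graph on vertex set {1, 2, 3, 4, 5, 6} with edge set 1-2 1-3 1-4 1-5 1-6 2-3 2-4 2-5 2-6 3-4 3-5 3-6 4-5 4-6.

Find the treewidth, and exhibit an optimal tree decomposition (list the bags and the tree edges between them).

Treewidth 4.
Bags: B1 = {1, 2, 3, 4, 6}  B2 = {1, 2, 3, 4, 5}
Tree: B1–B2

Each bag holds 5 vertices, so the decomposition has width 4, which upper-bounds the treewidth. Conversely, {1, 2, 3, 4, 5} is a clique of size 5, and the vertices of any clique must share a bag in every tree decomposition; so some bag has ≥ 5 vertices and tw(G) ≥ 4. Therefore the treewidth is 4.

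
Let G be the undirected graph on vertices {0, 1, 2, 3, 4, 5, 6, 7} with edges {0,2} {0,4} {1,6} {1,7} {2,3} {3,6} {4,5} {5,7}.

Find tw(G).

A width-2 tree decomposition is:
Bags: B1 = {0, 4, 5}  B2 = {0, 2, 5}  B3 = {2, 3, 5}  B4 = {3, 5, 6}  B5 = {1, 5, 6}  B6 = {1, 5, 7}
Tree: B1–B2, B2–B3, B3–B4, B4–B5, B5–B6
Each bag holds 3 vertices, so the decomposition has width 2, which upper-bounds the treewidth. Since 5–4–0–2–3–6–1–7–5 is a cycle in G, G is not acyclic. Forests are exactly the graphs of treewidth ≤ 1, so tw(G) ≥ 2. The upper and lower bounds meet at 2, so that is the treewidth.

2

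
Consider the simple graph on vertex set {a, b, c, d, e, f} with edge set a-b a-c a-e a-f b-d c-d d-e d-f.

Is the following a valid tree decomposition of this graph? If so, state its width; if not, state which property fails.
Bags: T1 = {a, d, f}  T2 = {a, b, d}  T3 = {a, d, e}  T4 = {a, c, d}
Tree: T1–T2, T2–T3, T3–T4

Yes; width 2.

Vertex coverage: the bags together contain {a, b, c, d, e, f}, the full vertex set. Edge coverage: each edge of G has both endpoints in at least one bag. Running intersection: for every vertex, the bags containing it form a connected subtree. All three properties hold, so this is a valid tree decomposition of width max|bag| − 1 = 2, and hence tw(G) ≤ 2.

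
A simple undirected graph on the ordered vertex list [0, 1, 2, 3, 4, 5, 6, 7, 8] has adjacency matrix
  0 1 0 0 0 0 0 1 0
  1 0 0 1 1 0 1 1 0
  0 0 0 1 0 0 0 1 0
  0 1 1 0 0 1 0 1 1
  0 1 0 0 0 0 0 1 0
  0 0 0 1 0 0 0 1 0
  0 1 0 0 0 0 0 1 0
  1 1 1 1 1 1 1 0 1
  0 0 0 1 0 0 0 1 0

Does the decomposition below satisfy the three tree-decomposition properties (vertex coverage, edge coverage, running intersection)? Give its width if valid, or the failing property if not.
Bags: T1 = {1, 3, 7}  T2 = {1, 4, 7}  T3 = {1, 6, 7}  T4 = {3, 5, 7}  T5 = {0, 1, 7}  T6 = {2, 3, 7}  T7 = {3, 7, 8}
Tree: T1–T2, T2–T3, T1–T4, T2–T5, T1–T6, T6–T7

Vertex coverage: the bags together contain {0, 1, 2, 3, 4, 5, 6, 7, 8}, the full vertex set. Edge coverage: each edge of G has both endpoints in at least one bag. Running intersection: for every vertex, the bags containing it form a connected subtree. All three properties hold, so this is a valid tree decomposition of width max|bag| − 1 = 2, and hence tw(G) ≤ 2.

Yes; width 2.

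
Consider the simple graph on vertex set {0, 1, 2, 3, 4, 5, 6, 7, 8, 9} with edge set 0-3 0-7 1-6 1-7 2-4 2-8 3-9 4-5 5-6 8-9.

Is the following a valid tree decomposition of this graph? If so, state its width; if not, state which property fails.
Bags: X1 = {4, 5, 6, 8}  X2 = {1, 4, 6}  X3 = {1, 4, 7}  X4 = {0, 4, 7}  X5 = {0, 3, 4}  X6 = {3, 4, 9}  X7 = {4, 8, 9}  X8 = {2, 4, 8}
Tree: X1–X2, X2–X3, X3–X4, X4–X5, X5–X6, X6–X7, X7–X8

No — bags containing vertex 8 are not connected in the tree.

A tree decomposition must satisfy three properties: every vertex lies in some bag; for every edge, both endpoints lie together in some bag; and for every vertex, the bags containing it form a connected subtree. Here bags containing vertex 8 are not connected in the tree, so the decomposition is invalid.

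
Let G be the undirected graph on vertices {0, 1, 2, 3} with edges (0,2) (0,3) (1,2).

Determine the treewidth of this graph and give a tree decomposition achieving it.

The largest bag has 2 vertices, giving width 1; this decomposition certifies tw(G) ≤ 1. G has an edge, so its treewidth is at least 1. Therefore the treewidth is 1.

Treewidth 1.
Bags: B1 = {1, 2}  B2 = {0, 2}  B3 = {0, 3}
Tree: B1–B2, B2–B3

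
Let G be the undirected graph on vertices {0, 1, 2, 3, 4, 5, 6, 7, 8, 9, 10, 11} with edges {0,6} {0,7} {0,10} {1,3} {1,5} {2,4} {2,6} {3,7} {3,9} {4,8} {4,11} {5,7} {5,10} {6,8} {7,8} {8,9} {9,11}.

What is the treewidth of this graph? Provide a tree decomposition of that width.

Each bag holds 4 vertices, so the decomposition has width 3, which upper-bounds the treewidth. For the lower bound: the 4 vertex sets {1,5,10}, {3}, {7}, {0,6,8,9} are disjoint, each induces a connected subgraph, and every pair is joined by at least one edge of G. Contracting each set to a single vertex therefore yields K_{4} as a minor, and since treewidth is minor-monotone, tw(G) ≥ tw(K_{4}) = 3. Hence tw(G) = 3 exactly.

Treewidth 3.
Bags: B1 = {1, 3, 5, 10}  B2 = {3, 5, 7, 10}  B3 = {0, 3, 7, 10}  B4 = {0, 3, 7, 9}  B5 = {0, 7, 8, 9}  B6 = {0, 6, 8, 9}  B7 = {6, 8, 9, 11}  B8 = {4, 6, 8, 11}  B9 = {2, 4, 6, 11}
Tree: B1–B2, B2–B3, B3–B4, B4–B5, B5–B6, B6–B7, B7–B8, B8–B9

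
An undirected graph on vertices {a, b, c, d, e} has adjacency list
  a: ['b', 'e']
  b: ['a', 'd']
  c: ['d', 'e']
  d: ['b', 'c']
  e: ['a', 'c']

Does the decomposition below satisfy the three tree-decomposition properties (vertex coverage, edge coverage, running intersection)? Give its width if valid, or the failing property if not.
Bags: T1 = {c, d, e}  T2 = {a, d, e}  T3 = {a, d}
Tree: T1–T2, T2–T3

No — vertex b appears in no bag.

A tree decomposition must satisfy three properties: every vertex lies in some bag; for every edge, both endpoints lie together in some bag; and for every vertex, the bags containing it form a connected subtree. Here vertex b appears in no bag, so the decomposition is invalid.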